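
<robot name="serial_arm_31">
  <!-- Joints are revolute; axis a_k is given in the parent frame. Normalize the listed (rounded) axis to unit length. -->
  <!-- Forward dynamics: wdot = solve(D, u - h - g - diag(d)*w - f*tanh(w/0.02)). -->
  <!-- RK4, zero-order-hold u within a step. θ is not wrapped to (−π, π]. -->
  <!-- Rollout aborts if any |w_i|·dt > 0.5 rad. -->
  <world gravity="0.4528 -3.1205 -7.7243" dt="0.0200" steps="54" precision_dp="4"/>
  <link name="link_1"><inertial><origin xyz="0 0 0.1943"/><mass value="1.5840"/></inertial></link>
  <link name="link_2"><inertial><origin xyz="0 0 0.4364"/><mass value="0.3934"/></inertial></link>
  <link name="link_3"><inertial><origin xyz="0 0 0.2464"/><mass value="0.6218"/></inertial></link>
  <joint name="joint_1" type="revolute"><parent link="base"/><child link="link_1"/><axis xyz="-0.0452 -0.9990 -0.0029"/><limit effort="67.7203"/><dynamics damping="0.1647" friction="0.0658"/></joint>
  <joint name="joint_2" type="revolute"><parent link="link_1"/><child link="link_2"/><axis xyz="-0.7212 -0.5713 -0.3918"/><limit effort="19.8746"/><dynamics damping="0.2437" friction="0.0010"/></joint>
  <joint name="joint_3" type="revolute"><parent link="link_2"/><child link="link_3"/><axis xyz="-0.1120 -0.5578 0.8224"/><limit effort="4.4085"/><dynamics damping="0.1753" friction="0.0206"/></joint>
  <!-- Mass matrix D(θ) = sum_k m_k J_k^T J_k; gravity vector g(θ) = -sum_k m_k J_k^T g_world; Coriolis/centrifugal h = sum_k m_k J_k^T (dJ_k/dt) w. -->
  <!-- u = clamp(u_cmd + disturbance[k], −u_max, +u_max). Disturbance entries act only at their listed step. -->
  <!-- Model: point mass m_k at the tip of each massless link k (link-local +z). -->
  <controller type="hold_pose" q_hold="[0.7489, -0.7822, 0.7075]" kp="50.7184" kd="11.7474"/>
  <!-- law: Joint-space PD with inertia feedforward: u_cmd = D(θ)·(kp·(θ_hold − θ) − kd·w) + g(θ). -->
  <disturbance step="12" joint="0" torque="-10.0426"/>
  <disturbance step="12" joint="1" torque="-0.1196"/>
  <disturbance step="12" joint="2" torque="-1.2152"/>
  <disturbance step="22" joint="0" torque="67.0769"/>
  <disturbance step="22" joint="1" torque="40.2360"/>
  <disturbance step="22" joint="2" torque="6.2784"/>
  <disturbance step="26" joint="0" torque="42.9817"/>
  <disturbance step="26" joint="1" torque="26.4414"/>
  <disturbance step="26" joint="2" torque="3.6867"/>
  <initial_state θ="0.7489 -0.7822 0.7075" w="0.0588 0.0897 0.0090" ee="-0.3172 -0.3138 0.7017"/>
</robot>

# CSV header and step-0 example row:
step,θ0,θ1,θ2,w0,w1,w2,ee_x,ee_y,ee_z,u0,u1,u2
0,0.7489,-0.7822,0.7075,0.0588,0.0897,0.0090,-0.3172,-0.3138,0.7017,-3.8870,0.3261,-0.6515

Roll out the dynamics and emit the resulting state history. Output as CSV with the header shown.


step,θ0,θ1,θ2,w0,w1,w2,ee_x,ee_y,ee_z,u0,u1,u2
1,0.7499,-0.7806,0.7076,0.0393,0.0734,0.0105,-0.3188,-0.3133,0.7014,-3.7663,0.4147,-0.6425
2,0.7505,-0.7793,0.7078,0.0231,0.0596,0.0151,-0.3200,-0.3129,0.7011,-3.6598,0.4932,-0.6348
3,0.7509,-0.7782,0.7078,0.0113,0.0466,0.0168,-0.3209,-0.3126,0.7010,-3.5683,0.5621,-0.6284
4,0.7511,-0.7775,0.7078,0.0042,0.0336,0.0149,-0.3215,-0.3123,0.7009,-3.4922,0.6221,-0.6233
5,0.7512,-0.7770,0.7078,-0.0001,0.0216,0.0126,-0.3218,-0.3122,0.7008,-3.4294,0.6738,-0.6193
6,0.7513,-0.7767,0.7076,-0.0028,0.0113,0.0107,-0.3220,-0.3121,0.7008,-3.3769,0.7178,-0.6162
7,0.7513,-0.7766,0.7075,-0.0045,0.0029,0.0093,-0.3220,-0.3121,0.7009,-3.3330,0.7552,-0.6137
8,0.7513,-0.7767,0.7073,-0.0056,-0.0037,0.0084,-0.3220,-0.3121,0.7009,-3.2962,0.7866,-0.6116
9,0.7512,-0.7769,0.7072,-0.0063,-0.0087,0.0078,-0.3218,-0.3121,0.7009,-3.2653,0.8128,-0.6099
10,0.7511,-0.7772,0.7070,-0.0067,-0.0123,0.0075,-0.3216,-0.3122,0.7010,-3.2396,0.8345,-0.6086
11,0.7511,-0.7775,0.7068,-0.0070,-0.0147,0.0075,-0.3214,-0.3123,0.7010,-3.2182,0.8523,-0.6074
12,0.7510,-0.7779,0.7066,-0.0071,-0.0163,0.0075,-0.3211,-0.3124,0.7011,-13.2432,0.7472,-1.8217
13,0.7388,-0.7661,0.7196,-1.1736,1.1532,1.1215,-0.3201,-0.3102,0.7032,-0.7244,0.9591,-0.2769
14,0.7200,-0.7477,0.7318,-0.7245,0.7092,0.2091,-0.3182,-0.3060,0.7072,-1.0926,1.0331,-0.2966
15,0.7083,-0.7363,0.7326,-0.4610,0.4406,-0.0500,-0.3163,-0.3030,0.7105,-1.4146,1.0771,-0.3418
16,0.7009,-0.7293,0.7314,-0.2897,0.2631,-0.0673,-0.3149,-0.3009,0.7127,-1.6974,1.1013,-0.3921
17,0.6964,-0.7254,0.7302,-0.1626,0.1330,-0.0508,-0.3138,-0.2998,0.7141,-1.9456,1.1107,-0.4363
18,0.6941,-0.7237,0.7294,-0.0668,0.0370,-0.0290,-0.3130,-0.2992,0.7149,-2.1625,1.1088,-0.4740
19,0.6935,-0.7237,0.7290,0.0032,-0.0312,-0.0077,-0.3126,-0.2992,0.7151,-2.3469,1.0985,-0.5052
20,0.6940,-0.7247,0.7290,0.0471,-0.0714,0.0027,-0.3124,-0.2995,0.7150,-2.4819,1.0834,-0.5268
21,0.6952,-0.7264,0.7293,0.0782,-0.0983,0.0067,-0.3123,-0.3000,0.7146,-2.5939,1.0660,-0.5440
22,0.6970,-0.7285,0.7295,0.1002,-0.1161,0.0068,-0.3124,-0.3007,0.7141,64.3876,19.8746,4.4085
23,0.7626,-0.7808,0.6239,6.3152,-4.9355,-9.2351,-0.3216,-0.3073,0.7058,-19.3686,-4.2241,-2.0084
24,0.8640,-0.8579,0.5191,3.9396,-2.8884,-2.2173,-0.3394,-0.3181,0.6872,-16.9142,-4.5843,-1.9986
25,0.9284,-0.9038,0.4995,2.5414,-1.7333,-0.0818,-0.3544,-0.3258,0.6706,-14.7200,-4.3789,-1.8050
26,0.9698,-0.9310,0.5040,1.6149,-1.0002,0.4142,-0.3661,-0.3309,0.6582,30.1670,19.8746,2.1065
27,1.0219,-0.9581,0.4920,3.5521,-1.6694,-1.3776,-0.3829,-0.3342,0.6434,-21.7423,-9.4474,-2.3213
28,1.0785,-0.9820,0.4792,2.1432,-0.7497,-0.0890,-0.4038,-0.3364,0.6262,-18.7056,-8.3119,-2.0325
29,1.1117,-0.9915,0.4813,1.1933,-0.2202,0.2274,-0.4188,-0.3373,0.6143,-16.0999,-7.0708,-1.7548
30,1.1287,-0.9927,0.4865,0.5186,0.0917,0.2814,-0.4289,-0.3374,0.6070,-13.8688,-5.8620,-1.5167
31,1.1341,-0.9890,0.4921,0.0302,0.2754,0.2648,-0.4347,-0.3370,0.6035,-11.9615,-4.7485,-1.3177
32,1.1313,-0.9825,0.4967,-0.3022,0.3616,0.1865,-0.4370,-0.3362,0.6031,-10.3595,-3.7564,-1.1521
33,1.1229,-0.9748,0.4998,-0.5413,0.4066,0.1262,-0.4366,-0.3351,0.6050,-8.9984,-2.8920,-1.0148
34,1.1103,-0.9664,0.5019,-0.7121,0.4294,0.0834,-0.4341,-0.3340,0.6087,-7.8417,-2.1488,-0.9001
35,1.0949,-0.9577,0.5032,-0.8292,0.4381,0.0518,-0.4298,-0.3328,0.6136,-6.8629,-1.5164,-0.8042
36,1.0776,-0.9490,0.5040,-0.9040,0.4375,0.0305,-0.4243,-0.3315,0.6193,-6.0389,-0.9832,-0.7242
37,1.0591,-0.9403,0.5045,-0.9461,0.4310,0.0212,-0.4180,-0.3302,0.6255,-5.3492,-0.5371,-0.6583
38,1.0400,-0.9318,0.5049,-0.9619,0.4200,0.0185,-0.4110,-0.3290,0.6319,-4.7760,-0.1667,-0.6042
39,1.0208,-0.9235,0.5052,-0.9567,0.4053,0.0181,-0.4037,-0.3278,0.6384,-4.3032,0.1381,-0.5601
40,1.0019,-0.9156,0.5056,-0.9354,0.3879,0.0188,-0.3963,-0.3266,0.6447,-3.9171,0.3866,-0.5246
41,0.9836,-0.9080,0.5059,-0.9020,0.3687,0.0200,-0.3889,-0.3255,0.6507,-3.6052,0.5870,-0.4963
42,0.9660,-0.9009,0.5063,-0.8599,0.3484,0.0213,-0.3816,-0.3244,0.6565,-3.3567,0.7464,-0.4742
43,0.9493,-0.8941,0.5067,-0.8118,0.3274,0.0226,-0.3746,-0.3234,0.6618,-3.1621,0.8712,-0.4574
44,0.9336,-0.8878,0.5071,-0.7600,0.3065,0.0243,-0.3679,-0.3224,0.6668,-3.0132,0.9668,-0.4450
45,0.9189,-0.8819,0.5076,-0.7065,0.2858,0.0266,-0.3616,-0.3215,0.6714,-2.9025,1.0379,-0.4363
46,0.9053,-0.8764,0.5081,-0.6526,0.2659,0.0295,-0.3558,-0.3206,0.6756,-2.8238,1.0886,-0.4308
47,0.8928,-0.8712,0.5087,-0.5995,0.2468,0.0329,-0.3504,-0.3198,0.6794,-2.7715,1.1225,-0.4278
48,0.8813,-0.8665,0.5094,-0.5480,0.2288,0.0367,-0.3454,-0.3190,0.6829,-2.7407,1.1427,-0.4268
49,0.8709,-0.8621,0.5102,-0.4988,0.2119,0.0408,-0.3409,-0.3183,0.6860,-2.7274,1.1518,-0.4276
50,0.8614,-0.8580,0.5110,-0.4521,0.1961,0.0449,-0.3368,-0.3176,0.6888,-2.7280,1.1520,-0.4296
51,0.8528,-0.8542,0.5120,-0.4083,0.1814,0.0491,-0.3332,-0.3170,0.6912,-2.7393,1.1454,-0.4327
52,0.8450,-0.8507,0.5130,-0.3676,0.1679,0.0531,-0.3300,-0.3165,0.6934,-2.7589,1.1336,-0.4364
53,0.8381,-0.8475,0.5141,-0.3299,0.1554,0.0569,-0.3271,-0.3159,0.6954,-2.7845,1.1179,-0.4407
54,0.8318,-0.8445,0.5152,-0.2953,0.1439,0.0602,-0.3246,-0.3154,0.6971,,,


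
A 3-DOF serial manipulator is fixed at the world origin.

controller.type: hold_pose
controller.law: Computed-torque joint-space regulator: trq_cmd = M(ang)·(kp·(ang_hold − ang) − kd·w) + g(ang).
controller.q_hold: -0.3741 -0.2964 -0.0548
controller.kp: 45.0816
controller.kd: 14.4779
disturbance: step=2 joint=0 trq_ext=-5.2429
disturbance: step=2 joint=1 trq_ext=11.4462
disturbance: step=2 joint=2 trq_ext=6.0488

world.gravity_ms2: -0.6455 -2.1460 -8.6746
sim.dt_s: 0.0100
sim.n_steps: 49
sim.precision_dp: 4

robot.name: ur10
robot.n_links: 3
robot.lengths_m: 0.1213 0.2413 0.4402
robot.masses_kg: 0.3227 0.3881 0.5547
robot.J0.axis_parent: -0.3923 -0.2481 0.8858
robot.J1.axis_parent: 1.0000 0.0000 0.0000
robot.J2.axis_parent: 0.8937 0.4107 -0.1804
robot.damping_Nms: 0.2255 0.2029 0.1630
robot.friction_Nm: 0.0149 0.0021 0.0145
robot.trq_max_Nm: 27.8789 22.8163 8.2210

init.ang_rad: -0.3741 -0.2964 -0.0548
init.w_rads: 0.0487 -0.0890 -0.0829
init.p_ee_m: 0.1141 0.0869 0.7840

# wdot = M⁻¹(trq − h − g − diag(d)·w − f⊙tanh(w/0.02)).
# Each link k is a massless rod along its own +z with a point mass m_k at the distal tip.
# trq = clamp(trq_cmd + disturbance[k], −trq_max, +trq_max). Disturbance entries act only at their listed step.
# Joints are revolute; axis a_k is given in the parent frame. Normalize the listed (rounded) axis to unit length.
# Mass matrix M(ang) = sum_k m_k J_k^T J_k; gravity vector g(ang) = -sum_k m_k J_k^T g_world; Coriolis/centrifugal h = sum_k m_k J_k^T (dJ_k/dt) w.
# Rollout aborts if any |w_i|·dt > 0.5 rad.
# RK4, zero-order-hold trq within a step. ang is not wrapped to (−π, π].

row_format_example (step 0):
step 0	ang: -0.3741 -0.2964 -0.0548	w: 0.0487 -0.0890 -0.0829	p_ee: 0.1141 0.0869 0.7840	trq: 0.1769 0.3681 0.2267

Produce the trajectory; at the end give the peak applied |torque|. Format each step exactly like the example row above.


step 1	ang: -0.3736 -0.2972 -0.0555	w: 0.0434 -0.0795 -0.0619	p_ee: 0.1141 0.0879 0.7839	trq: 0.2237 0.2984 0.1815
step 2	ang: -0.3732 -0.2980 -0.0561	w: 0.0381 -0.0703 -0.0455	p_ee: 0.1141 0.0888 0.7837	trq: -4.9775 11.6824 6.1903
step 3	ang: -0.3729 -0.2966 -0.0564	w: 0.0355 0.3403 -0.0201	p_ee: 0.1137 0.0882 0.7839	trq: 1.0761 -1.5046 -0.7874
step 4	ang: -0.3725 -0.2935 -0.0565	w: 0.0322 0.2804 0.0020	p_ee: 0.1130 0.0864 0.7843	trq: 1.0247 -1.3642 -0.7215
step 5	ang: -0.3722 -0.2910 -0.0564	w: 0.0246 0.2328 0.0080	p_ee: 0.1124 0.0849 0.7846	trq: 0.9784 -1.2399 -0.6611
step 6	ang: -0.3720 -0.2888 -0.0563	w: 0.0170 0.1929 0.0091	p_ee: 0.1120 0.0836 0.7849	trq: 0.9364 -1.1297 -0.6067
step 7	ang: -0.3719 -0.2871 -0.0562	w: 0.0107 0.1588 0.0089	p_ee: 0.1116 0.0824 0.7852	trq: 0.8983 -1.0321 -0.5579
step 8	ang: -0.3718 -0.2857 -0.0562	w: 0.0059 0.1294 0.0085	p_ee: 0.1113 0.0815 0.7853	trq: 0.8635 -0.9455 -0.5142
step 9	ang: -0.3718 -0.2845 -0.0561	w: 0.0024 0.1042 0.0081	p_ee: 0.1111 0.0808 0.7855	trq: 0.8319 -0.8688 -0.4751
step 10	ang: -0.3718 -0.2835 -0.0560	w: -0.0001 0.0825 0.0076	p_ee: 0.1109 0.0801 0.7856	trq: 0.8033 -0.8007 -0.4402
step 11	ang: -0.3718 -0.2828 -0.0559	w: -0.0019 0.0639 0.0070	p_ee: 0.1107 0.0796 0.7857	trq: 0.7773 -0.7403 -0.4091
step 12	ang: -0.3718 -0.2823 -0.0559	w: -0.0031 0.0479 0.0063	p_ee: 0.1106 0.0792 0.7858	trq: 0.7539 -0.6868 -0.3812
step 13	ang: -0.3718 -0.2818 -0.0558	w: -0.0040 0.0343 0.0057	p_ee: 0.1106 0.0789 0.7858	trq: 0.7329 -0.6393 -0.3564
step 14	ang: -0.3719 -0.2816 -0.0557	w: -0.0045 0.0227 0.0050	p_ee: 0.1105 0.0787 0.7859	trq: 0.7140 -0.5971 -0.3343
step 15	ang: -0.3719 -0.2814 -0.0557	w: -0.0048 0.0128 0.0042	p_ee: 0.1105 0.0786 0.7859	trq: 0.6971 -0.5598 -0.3146
step 16	ang: -0.3720 -0.2813 -0.0557	w: -0.0049 0.0045 0.0035	p_ee: 0.1105 0.0785 0.7859	trq: 0.6820 -0.5267 -0.2970
step 17	ang: -0.3720 -0.2813 -0.0556	w: -0.0049 -0.0026 0.0027	p_ee: 0.1105 0.0784 0.7859	trq: 0.6686 -0.4974 -0.2815
step 18	ang: -0.3721 -0.2813 -0.0556	w: -0.0048 -0.0084 0.0020	p_ee: 0.1105 0.0784 0.7859	trq: 0.6566 -0.4716 -0.2677
step 19	ang: -0.3721 -0.2815 -0.0556	w: -0.0047 -0.0133 0.0014	p_ee: 0.1106 0.0785 0.7859	trq: 0.6459 -0.4487 -0.2554
step 20	ang: -0.3722 -0.2816 -0.0556	w: -0.0044 -0.0174 0.0009	p_ee: 0.1106 0.0785 0.7859	trq: 0.6364 -0.4283 -0.2445
step 21	ang: -0.3722 -0.2818 -0.0556	w: -0.0042 -0.0208 0.0004	p_ee: 0.1107 0.0787 0.7859	trq: 0.6280 -0.4103 -0.2349
step 22	ang: -0.3722 -0.2820 -0.0556	w: -0.0040 -0.0236 0.0001	p_ee: 0.1107 0.0788 0.7858	trq: 0.6205 -0.3944 -0.2263
step 23	ang: -0.3723 -0.2823 -0.0556	w: -0.0037 -0.0259 -0.0002	p_ee: 0.1108 0.0789 0.7858	trq: 0.6139 -0.3802 -0.2187
step 24	ang: -0.3723 -0.2825 -0.0556	w: -0.0035 -0.0277 -0.0005	p_ee: 0.1108 0.0791 0.7858	trq: 0.6081 -0.3676 -0.2120
step 25	ang: -0.3723 -0.2828 -0.0556	w: -0.0033 -0.0291 -0.0007	p_ee: 0.1109 0.0792 0.7857	trq: 0.6030 -0.3564 -0.2061
step 26	ang: -0.3724 -0.2831 -0.0556	w: -0.0032 -0.0302 -0.0009	p_ee: 0.1110 0.0794 0.7857	trq: 0.5985 -0.3465 -0.2008
step 27	ang: -0.3724 -0.2834 -0.0556	w: -0.0030 -0.0310 -0.0010	p_ee: 0.1110 0.0796 0.7857	trq: 0.5945 -0.3376 -0.1961
step 28	ang: -0.3724 -0.2837 -0.0556	w: -0.0029 -0.0316 -0.0012	p_ee: 0.1111 0.0798 0.7856	trq: 0.5910 -0.3298 -0.1919
step 29	ang: -0.3725 -0.2841 -0.0556	w: -0.0027 -0.0319 -0.0013	p_ee: 0.1112 0.0800 0.7856	trq: 0.5879 -0.3228 -0.1883
step 30	ang: -0.3725 -0.2844 -0.0556	w: -0.0026 -0.0320 -0.0013	p_ee: 0.1113 0.0802 0.7855	trq: 0.5852 -0.3166 -0.1850
step 31	ang: -0.3725 -0.2847 -0.0556	w: -0.0025 -0.0320 -0.0014	p_ee: 0.1113 0.0804 0.7855	trq: 0.5828 -0.3111 -0.1821
step 32	ang: -0.3725 -0.2850 -0.0557	w: -0.0024 -0.0318 -0.0014	p_ee: 0.1114 0.0806 0.7855	trq: 0.5808 -0.3062 -0.1796
step 33	ang: -0.3726 -0.2853 -0.0557	w: -0.0024 -0.0316 -0.0014	p_ee: 0.1115 0.0808 0.7854	trq: 0.5790 -0.3018 -0.1773
step 34	ang: -0.3726 -0.2856 -0.0557	w: -0.0023 -0.0312 -0.0014	p_ee: 0.1115 0.0810 0.7854	trq: 0.5774 -0.2979 -0.1754
step 35	ang: -0.3726 -0.2860 -0.0557	w: -0.0022 -0.0308 -0.0014	p_ee: 0.1116 0.0812 0.7853	trq: 0.5760 -0.2944 -0.1736
step 36	ang: -0.3726 -0.2863 -0.0557	w: -0.0022 -0.0303 -0.0014	p_ee: 0.1117 0.0814 0.7853	trq: 0.5749 -0.2913 -0.1720
step 37	ang: -0.3727 -0.2866 -0.0557	w: -0.0021 -0.0297 -0.0014	p_ee: 0.1117 0.0816 0.7853	trq: 0.5738 -0.2886 -0.1707
step 38	ang: -0.3727 -0.2869 -0.0557	w: -0.0021 -0.0291 -0.0013	p_ee: 0.1118 0.0818 0.7852	trq: 0.5730 -0.2861 -0.1695
step 39	ang: -0.3727 -0.2871 -0.0558	w: -0.0021 -0.0285 -0.0013	p_ee: 0.1119 0.0819 0.7852	trq: 0.5722 -0.2839 -0.1684
step 40	ang: -0.3727 -0.2874 -0.0558	w: -0.0020 -0.0278 -0.0013	p_ee: 0.1119 0.0821 0.7851	trq: 0.5716 -0.2820 -0.1674
step 41	ang: -0.3727 -0.2877 -0.0558	w: -0.0020 -0.0271 -0.0012	p_ee: 0.1120 0.0823 0.7851	trq: 0.5710 -0.2802 -0.1666
step 42	ang: -0.3728 -0.2880 -0.0558	w: -0.0020 -0.0264 -0.0012	p_ee: 0.1120 0.0825 0.7851	trq: 0.5706 -0.2786 -0.1659
step 43	ang: -0.3728 -0.2882 -0.0558	w: -0.0020 -0.0257 -0.0011	p_ee: 0.1121 0.0826 0.7850	trq: 0.5702 -0.2772 -0.1652
step 44	ang: -0.3728 -0.2885 -0.0558	w: -0.0020 -0.0250 -0.0011	p_ee: 0.1121 0.0828 0.7850	trq: 0.5699 -0.2760 -0.1647
step 45	ang: -0.3728 -0.2887 -0.0558	w: -0.0020 -0.0243 -0.0010	p_ee: 0.1122 0.0829 0.7850	trq: 0.5696 -0.2749 -0.1642
step 46	ang: -0.3728 -0.2890 -0.0558	w: -0.0019 -0.0236 -0.0010	p_ee: 0.1123 0.0831 0.7849	trq: 0.5694 -0.2739 -0.1638
step 47	ang: -0.3729 -0.2892 -0.0558	w: -0.0019 -0.0229 -0.0009	p_ee: 0.1123 0.0832 0.7849	trq: 0.5693 -0.2729 -0.1634
step 48	ang: -0.3729 -0.2894 -0.0559	w: -0.0019 -0.0222 -0.0009	p_ee: 0.1124 0.0834 0.7849	trq: 0.5691 -0.2721 -0.1630
step 49	ang: -0.3729 -0.2896 -0.0559	w: -0.0019 -0.0215 -0.0008	p_ee: 0.1124 0.0835 0.7849
max |trq| (N·m): 11.6824


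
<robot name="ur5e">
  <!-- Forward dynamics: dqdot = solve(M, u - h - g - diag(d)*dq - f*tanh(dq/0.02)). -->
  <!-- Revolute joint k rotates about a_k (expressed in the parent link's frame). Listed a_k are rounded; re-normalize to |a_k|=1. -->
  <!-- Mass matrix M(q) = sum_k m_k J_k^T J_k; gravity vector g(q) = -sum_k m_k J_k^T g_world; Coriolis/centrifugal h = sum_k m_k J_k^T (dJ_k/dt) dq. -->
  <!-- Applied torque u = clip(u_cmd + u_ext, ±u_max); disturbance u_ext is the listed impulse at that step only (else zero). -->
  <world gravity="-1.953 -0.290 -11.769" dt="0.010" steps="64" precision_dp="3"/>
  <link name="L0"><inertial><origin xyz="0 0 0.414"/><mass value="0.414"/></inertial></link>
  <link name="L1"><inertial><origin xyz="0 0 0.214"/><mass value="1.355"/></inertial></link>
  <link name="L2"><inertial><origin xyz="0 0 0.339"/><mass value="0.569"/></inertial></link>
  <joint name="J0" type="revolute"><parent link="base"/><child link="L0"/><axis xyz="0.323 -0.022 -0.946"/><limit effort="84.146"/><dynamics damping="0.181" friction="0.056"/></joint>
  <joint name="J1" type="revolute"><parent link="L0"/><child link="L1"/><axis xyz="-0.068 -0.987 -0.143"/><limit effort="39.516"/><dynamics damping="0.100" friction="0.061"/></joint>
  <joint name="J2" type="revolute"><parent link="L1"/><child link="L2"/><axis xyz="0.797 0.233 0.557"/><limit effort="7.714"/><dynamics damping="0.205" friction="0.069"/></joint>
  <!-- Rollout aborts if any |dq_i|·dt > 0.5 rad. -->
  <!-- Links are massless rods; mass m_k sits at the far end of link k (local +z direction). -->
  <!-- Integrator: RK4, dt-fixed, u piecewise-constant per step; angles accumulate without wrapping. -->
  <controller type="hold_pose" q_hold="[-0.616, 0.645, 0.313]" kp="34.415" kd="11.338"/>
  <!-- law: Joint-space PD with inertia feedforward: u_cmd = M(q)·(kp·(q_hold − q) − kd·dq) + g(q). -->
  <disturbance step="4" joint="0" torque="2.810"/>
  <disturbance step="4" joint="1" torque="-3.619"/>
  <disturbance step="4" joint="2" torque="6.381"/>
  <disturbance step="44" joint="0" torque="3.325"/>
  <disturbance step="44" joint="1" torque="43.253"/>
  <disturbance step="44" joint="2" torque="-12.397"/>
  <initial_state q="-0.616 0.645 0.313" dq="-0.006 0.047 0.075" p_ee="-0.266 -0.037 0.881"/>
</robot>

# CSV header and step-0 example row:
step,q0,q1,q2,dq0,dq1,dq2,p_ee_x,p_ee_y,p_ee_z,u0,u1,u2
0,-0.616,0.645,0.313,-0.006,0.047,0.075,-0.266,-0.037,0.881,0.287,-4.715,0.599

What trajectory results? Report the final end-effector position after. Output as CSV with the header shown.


step,q0,q1,q2,dq0,dq1,dq2,p_ee_x,p_ee_y,p_ee_z,u0,u1,u2
1,-0.616,0.645,0.314,-0.002,0.034,0.042,-0.266,-0.037,0.881,0.286,-4.702,0.610
2,-0.616,0.646,0.314,-0.000,0.024,0.016,-0.266,-0.037,0.881,0.285,-4.691,0.618
3,-0.616,0.646,0.314,0.001,0.017,0.004,-0.266,-0.037,0.881,0.285,-4.681,0.621
4,-0.616,0.646,0.314,0.001,0.012,-0.000,-0.266,-0.037,0.881,3.096,-8.293,7.002
5,-0.605,0.646,0.322,2.080,-0.000,1.603,-0.265,-0.039,0.881,-0.023,-4.247,-0.100
6,-0.587,0.646,0.337,1.575,-0.017,1.297,-0.263,-0.042,0.882,0.024,-4.267,-0.020
7,-0.573,0.646,0.348,1.178,-0.025,1.044,-0.261,-0.044,0.882,0.061,-4.296,0.050
8,-0.563,0.646,0.358,0.866,-0.027,0.834,-0.259,-0.045,0.883,0.090,-4.328,0.113
9,-0.556,0.645,0.365,0.620,-0.026,0.659,-0.258,-0.047,0.883,0.114,-4.359,0.168
10,-0.551,0.645,0.371,0.427,-0.024,0.511,-0.256,-0.048,0.883,0.133,-4.390,0.216
11,-0.547,0.645,0.375,0.275,-0.022,0.388,-0.255,-0.049,0.883,0.149,-4.418,0.259
12,-0.545,0.645,0.379,0.155,-0.019,0.284,-0.255,-0.049,0.883,0.162,-4.444,0.297
13,-0.544,0.644,0.381,0.061,-0.017,0.197,-0.254,-0.049,0.883,0.172,-4.467,0.331
14,-0.544,0.644,0.383,-0.001,-0.015,0.124,-0.254,-0.050,0.884,0.179,-4.488,0.360
15,-0.544,0.644,0.384,-0.014,-0.017,0.064,-0.253,-0.050,0.884,0.179,-4.507,0.387
16,-0.544,0.644,0.384,-0.017,-0.018,0.016,-0.253,-0.050,0.884,0.177,-4.525,0.409
17,-0.544,0.644,0.384,-0.016,-0.016,-0.008,-0.253,-0.050,0.884,0.175,-4.542,0.423
18,-0.544,0.644,0.384,-0.015,-0.011,-0.017,-0.253,-0.050,0.884,0.174,-4.557,0.430
19,-0.544,0.644,0.384,-0.015,-0.007,-0.022,-0.253,-0.050,0.884,0.173,-4.570,0.434
20,-0.545,0.643,0.384,-0.014,-0.003,-0.025,-0.253,-0.050,0.884,0.172,-4.581,0.438
21,-0.545,0.643,0.383,-0.013,-0.000,-0.027,-0.253,-0.050,0.884,0.171,-4.590,0.442
22,-0.545,0.643,0.383,-0.013,0.002,-0.029,-0.253,-0.050,0.884,0.171,-4.597,0.444
23,-0.545,0.643,0.383,-0.013,0.003,-0.030,-0.253,-0.049,0.884,0.170,-4.603,0.447
24,-0.545,0.644,0.382,-0.013,0.005,-0.031,-0.253,-0.049,0.884,0.170,-4.608,0.449
25,-0.545,0.644,0.382,-0.012,0.006,-0.032,-0.253,-0.049,0.884,0.170,-4.613,0.451
26,-0.545,0.644,0.382,-0.012,0.007,-0.033,-0.254,-0.049,0.884,0.170,-4.617,0.453
27,-0.545,0.644,0.381,-0.012,0.007,-0.033,-0.254,-0.049,0.884,0.170,-4.620,0.454
28,-0.546,0.644,0.381,-0.012,0.008,-0.034,-0.254,-0.049,0.884,0.170,-4.623,0.456
29,-0.546,0.644,0.381,-0.012,0.008,-0.034,-0.254,-0.049,0.884,0.170,-4.626,0.457
30,-0.546,0.644,0.380,-0.012,0.008,-0.034,-0.254,-0.049,0.884,0.170,-4.628,0.458
31,-0.546,0.644,0.380,-0.012,0.008,-0.034,-0.254,-0.049,0.884,0.170,-4.630,0.459
32,-0.546,0.644,0.380,-0.012,0.008,-0.034,-0.254,-0.049,0.884,0.170,-4.632,0.460
33,-0.546,0.644,0.379,-0.012,0.009,-0.034,-0.254,-0.049,0.884,0.170,-4.634,0.461
34,-0.546,0.644,0.379,-0.012,0.009,-0.033,-0.254,-0.049,0.883,0.171,-4.635,0.462
35,-0.546,0.644,0.379,-0.012,0.009,-0.033,-0.255,-0.049,0.883,0.171,-4.637,0.463
36,-0.547,0.644,0.378,-0.012,0.008,-0.033,-0.255,-0.049,0.883,0.171,-4.638,0.464
37,-0.547,0.645,0.378,-0.011,0.008,-0.032,-0.255,-0.049,0.883,0.171,-4.640,0.464
38,-0.547,0.645,0.378,-0.011,0.008,-0.032,-0.255,-0.049,0.883,0.171,-4.641,0.465
39,-0.547,0.645,0.377,-0.011,0.008,-0.032,-0.255,-0.049,0.883,0.171,-4.642,0.466
40,-0.547,0.645,0.377,-0.011,0.008,-0.031,-0.255,-0.049,0.883,0.172,-4.643,0.467
41,-0.547,0.645,0.377,-0.011,0.008,-0.031,-0.255,-0.049,0.883,0.172,-4.644,0.467
42,-0.547,0.645,0.377,-0.011,0.008,-0.030,-0.255,-0.049,0.883,0.172,-4.645,0.468
43,-0.547,0.645,0.376,-0.011,0.008,-0.030,-0.255,-0.049,0.883,0.172,-4.646,0.469
44,-0.547,0.645,0.376,-0.011,0.008,-0.030,-0.255,-0.049,0.883,3.497,38.606,-7.714
45,-0.549,0.655,0.376,-0.346,1.922,0.041,-0.259,-0.051,0.881,-0.225,-9.662,1.438
46,-0.552,0.673,0.376,-0.244,1.677,-0.025,-0.267,-0.054,0.876,-0.218,-9.311,1.396
47,-0.554,0.688,0.376,-0.154,1.461,-0.047,-0.273,-0.058,0.871,-0.209,-8.983,1.343
48,-0.555,0.702,0.375,-0.079,1.268,-0.054,-0.279,-0.060,0.867,-0.199,-8.677,1.290
49,-0.556,0.714,0.375,-0.020,1.095,-0.053,-0.284,-0.063,0.864,-0.188,-8.392,1.237
50,-0.556,0.724,0.374,-0.003,0.941,-0.053,-0.288,-0.065,0.861,-0.172,-8.126,1.186
51,-0.556,0.733,0.374,-0.000,0.803,-0.052,-0.292,-0.067,0.858,-0.154,-7.879,1.138
52,-0.556,0.740,0.373,0.001,0.678,-0.050,-0.295,-0.068,0.855,-0.138,-7.648,1.092
53,-0.556,0.746,0.373,0.001,0.566,-0.046,-0.297,-0.069,0.854,-0.122,-7.433,1.049
54,-0.556,0.752,0.372,0.002,0.464,-0.042,-0.299,-0.070,0.852,-0.107,-7.233,1.009
55,-0.556,0.756,0.372,0.002,0.373,-0.038,-0.301,-0.071,0.850,-0.093,-7.047,0.970
56,-0.556,0.759,0.371,0.002,0.291,-0.034,-0.303,-0.072,0.849,-0.079,-6.873,0.935
57,-0.556,0.762,0.371,0.002,0.218,-0.030,-0.304,-0.072,0.849,-0.066,-6.712,0.902
58,-0.556,0.763,0.371,0.002,0.152,-0.027,-0.304,-0.072,0.848,-0.054,-6.562,0.871
59,-0.556,0.765,0.371,0.001,0.093,-0.024,-0.305,-0.073,0.848,-0.042,-6.423,0.843
60,-0.556,0.765,0.370,0.001,0.040,-0.022,-0.305,-0.073,0.847,-0.031,-6.293,0.816
61,-0.556,0.766,0.370,0.000,-0.005,-0.019,-0.305,-0.073,0.847,-0.020,-6.176,0.792
62,-0.556,0.765,0.370,-0.002,-0.041,-0.014,-0.305,-0.073,0.847,-0.011,-6.076,0.770
63,-0.556,0.765,0.370,-0.003,-0.072,-0.011,-0.305,-0.072,0.847,-0.002,-5.985,0.751
64,-0.556,0.764,0.370,-0.003,-0.100,-0.010,-0.305,-0.072,0.848,,,
# final p_ee position (m): -0.305 -0.072 0.848


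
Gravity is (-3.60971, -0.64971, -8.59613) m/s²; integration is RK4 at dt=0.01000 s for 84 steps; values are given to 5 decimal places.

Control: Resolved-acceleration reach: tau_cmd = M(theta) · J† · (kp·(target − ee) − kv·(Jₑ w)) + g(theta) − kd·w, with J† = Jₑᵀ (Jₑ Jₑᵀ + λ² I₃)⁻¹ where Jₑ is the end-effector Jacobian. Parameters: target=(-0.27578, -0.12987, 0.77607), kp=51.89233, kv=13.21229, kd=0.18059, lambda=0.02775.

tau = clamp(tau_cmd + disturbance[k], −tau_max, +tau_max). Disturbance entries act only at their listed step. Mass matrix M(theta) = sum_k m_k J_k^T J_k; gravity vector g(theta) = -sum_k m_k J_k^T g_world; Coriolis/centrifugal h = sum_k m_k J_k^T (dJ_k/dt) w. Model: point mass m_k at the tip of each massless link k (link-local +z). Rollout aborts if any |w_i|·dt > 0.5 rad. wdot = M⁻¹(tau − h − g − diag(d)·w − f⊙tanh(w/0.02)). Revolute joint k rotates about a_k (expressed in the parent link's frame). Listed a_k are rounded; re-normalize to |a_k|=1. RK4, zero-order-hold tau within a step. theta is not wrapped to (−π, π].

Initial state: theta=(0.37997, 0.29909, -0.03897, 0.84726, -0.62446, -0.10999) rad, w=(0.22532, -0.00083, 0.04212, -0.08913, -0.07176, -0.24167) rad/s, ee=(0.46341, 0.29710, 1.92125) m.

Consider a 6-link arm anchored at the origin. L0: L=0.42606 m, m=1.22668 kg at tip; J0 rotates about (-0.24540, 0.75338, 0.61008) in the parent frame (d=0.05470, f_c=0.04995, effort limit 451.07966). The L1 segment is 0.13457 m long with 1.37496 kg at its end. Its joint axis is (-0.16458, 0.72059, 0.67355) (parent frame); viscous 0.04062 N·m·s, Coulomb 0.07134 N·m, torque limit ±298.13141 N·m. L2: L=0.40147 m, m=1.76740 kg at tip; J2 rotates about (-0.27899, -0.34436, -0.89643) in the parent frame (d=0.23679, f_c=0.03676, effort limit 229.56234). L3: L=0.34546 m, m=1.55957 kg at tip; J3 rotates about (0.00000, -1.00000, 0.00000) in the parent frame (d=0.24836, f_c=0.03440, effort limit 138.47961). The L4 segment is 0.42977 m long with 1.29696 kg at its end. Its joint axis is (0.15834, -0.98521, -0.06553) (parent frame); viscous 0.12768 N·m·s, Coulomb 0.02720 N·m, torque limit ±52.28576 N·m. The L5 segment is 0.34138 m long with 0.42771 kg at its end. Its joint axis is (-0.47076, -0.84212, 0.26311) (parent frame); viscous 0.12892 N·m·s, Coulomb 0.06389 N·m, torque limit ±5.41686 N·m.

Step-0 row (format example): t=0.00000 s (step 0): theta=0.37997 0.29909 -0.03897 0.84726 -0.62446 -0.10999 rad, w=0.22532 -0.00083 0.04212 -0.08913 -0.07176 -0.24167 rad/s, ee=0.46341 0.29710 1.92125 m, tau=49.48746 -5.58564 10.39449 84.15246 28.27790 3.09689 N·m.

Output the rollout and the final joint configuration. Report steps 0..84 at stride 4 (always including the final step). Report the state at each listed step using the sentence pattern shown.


t=0.04000 s (step 4): theta=0.44921 0.31070 -0.04481 1.07427 -0.73984 -0.18928 rad, w=3.16702 -0.10061 -0.11284 9.31891 -4.19321 -3.04881 rad/s, ee=0.44801 0.28765 1.87758 m, tau=69.49886 21.06866 -0.58005 30.70188 10.71434 1.85216 N·m.
t=0.08000 s (step 8): theta=0.62234 0.26209 -0.04292 1.46882 -0.87496 -0.30766 rad, w=5.30520 -2.40981 0.12141 9.58128 -2.12728 -2.51458 rad/s, ee=0.38187 0.24381 1.78231 m, tau=49.45570 22.09259 -3.57689 -0.94380 -0.72832 0.60338 N·m.
t=0.12000 s (step 12): theta=0.85527 0.12738 -0.04221 1.80429 -0.90260 -0.37412 rad, w=6.13358 -4.08741 -0.12484 7.04912 0.63408 -0.72943 rad/s, ee=0.28955 0.18070 1.65451 m, tau=3.88783 9.64474 -4.39673 -21.88248 -7.81423 -0.55162 N·m.
t=0.16000 s (step 16): theta=1.09658 -0.04064 -0.05038 2.03284 -0.83896 -0.36778 rad, w=5.78011 -4.03781 -0.20335 4.48600 2.36469 0.92310 rad/s, ee=0.19267 0.11462 1.50580 m, tau=-28.02969 2.65748 -6.18822 -37.60849 -14.05183 -1.62758 N·m.
t=0.20000 s (step 20): theta=1.30810 -0.17974 -0.05240 2.17369 -0.72798 -0.31049 rad, w=4.74377 -2.85065 0.14147 2.68062 3.04390 1.81181 rad/s, ee=0.10767 0.05629 1.35173 m, tau=-45.60621 -1.24732 -7.13749 -46.01182 -18.19239 -2.44205 N·m.
t=0.24000 s (step 24): theta=1.47435 -0.26938 -0.03875 2.25559 -0.60466 -0.23253 rad, w=3.57884 -1.69245 0.52038 1.49357 3.05081 1.99104 rad/s, ee=0.04064 0.01064 1.20874 m, tau=-53.10719 -3.81664 -7.33748 -47.69958 -19.60596 -2.86212 N·m.
t=0.28000 s (step 28): theta=1.59617 -0.32155 -0.01369 2.29849 -0.48842 -0.15683 rad, w=2.54106 -0.99137 0.69624 0.70170 2.73414 1.74985 rad/s, ee=-0.01000 -0.02224 1.08789 m, tau=-53.58730 -4.93012 -7.38895 -44.97484 -18.92870 -2.91888 N·m.
t=0.32000 s (step 32): theta=1.68020 -0.35410 0.01405 2.31541 -0.38747 -0.09465 rad, w=1.68991 -0.68293 0.66519 0.17917 2.31107 1.34743 rad/s, ee=-0.04901 -0.04491 0.99307 m, tau=-49.55809 -4.52190 -7.56523 -40.21725 -17.16146 -2.75262 N·m.
t=0.36000 s (step 36): theta=1.73374 -0.37898 0.03788 2.31561 -0.30365 -0.04906 rad, w=1.01168 -0.57765 0.51573 -0.13983 1.88320 0.93916 rad/s, ee=-0.08083 -0.06041 0.92273 m, tau=-43.28597 -3.03473 -7.85373 -35.11341 -15.08583 -2.49798 N·m.
t=0.40000 s (step 40): theta=1.76318 -0.40117 0.05482 2.30626 -0.23629 -0.01857 rad, w=0.48219 -0.53448 0.33108 -0.30958 1.49512 0.59824 rad/s, ee=-0.10835 -0.07122 0.87266 m, tau=-36.41767 -1.04665 -8.13579 -30.56277 -13.15711 -2.23906 N·m.
t=0.44000 s (step 44): theta=1.77410 -0.42164 0.06460 2.29224 -0.18329 0.00005 rad, w=0.08222 -0.48519 0.16315 -0.37927 1.16491 0.34698 rad/s, ee=-0.13299 -0.07915 0.83815 m, tau=-29.98656 0.97311 -8.31942 -26.89648 -11.56833 -2.01368 N·m.
t=0.48000 s (step 48): theta=1.77144 -0.43991 0.06823 2.27676 -0.14235 0.01036 rad, w=-0.19708 -0.42864 0.02311 -0.38830 0.89138 0.18030 rad/s, ee=-0.15526 -0.08538 0.81496 m, tau=-24.49658 2.75243 -8.36755 -24.11479 -10.34723 -1.83104 N·m.
t=0.52000 s (step 52): theta=1.75942 -0.45510 0.06745 2.26177 -0.11120 0.01521 rad, w=-0.39288 -0.32340 -0.05159 -0.35644 0.67488 0.06869 rad/s, ee=-0.17522 -0.09062 0.79977 m, tau=-20.21332 4.13443 -8.31522 -22.09386 -9.44590 -1.68585 N·m.
t=0.56000 s (step 56): theta=1.74101 -0.46563 0.06462 2.24853 -0.08779 0.01660 rad, w=-0.51681 -0.20373 -0.08636 -0.30336 0.50070 0.01315 rad/s, ee=-0.19285 -0.09524 0.79005 m, tau=-17.01034 5.16401 -8.21870 -20.69354 -8.81353 -1.57976 N·m.
t=0.60000 s (step 60): theta=1.71886 -0.47147 0.06085 2.23760 -0.07071 0.01701 rad, w=-0.58282 -0.09015 -0.09948 -0.24354 0.35963 0.00941 rad/s, ee=-0.20824 -0.09943 0.78391 m, tau=-14.72156 5.89736 -8.11281 -19.77093 -8.39139 -1.50903 N·m.
t=0.64000 s (step 64): theta=1.69499 -0.47306 0.05687 2.22901 -0.05854 0.01739 rad, w=-0.60166 -0.00029 -0.10213 -0.18850 0.25365 0.00942 rad/s, ee=-0.22144 -0.10330 0.78015 m, tau=-13.09775 6.35076 -7.93619 -19.10880 -8.08888 -1.44864 N·m.
t=0.68000 s (step 68): theta=1.67155 -0.47262 0.05228 2.22226 -0.05005 0.01778 rad, w=-0.56455 0.01702 -0.12711 -0.15031 0.17464 0.00931 rad/s, ee=-0.23256 -0.10697 0.77804 m, tau=-11.86169 6.66191 -7.71899 -18.61906 -7.87151 -1.39712 N·m.
t=0.72000 s (step 72): theta=1.65011 -0.47184 0.04691 2.21692 -0.04430 0.01813 rad, w=-0.50541 0.02102 -0.13933 -0.11705 0.11559 0.00814 rad/s, ee=-0.24180 -0.11045 0.77702 m, tau=-11.12152 6.81164 -7.51998 -18.29668 -7.72472 -1.35595 N·m.
t=0.76000 s (step 76): theta=1.63124 -0.47098 0.04131 2.21285 -0.04060 0.01843 rad, w=-0.43769 0.02076 -0.13927 -0.08741 0.07113 0.00685 rad/s, ee=-0.24936 -0.11364 0.77667 m, tau=-10.76805 6.84662 -7.35669 -18.10424 -7.63164 -1.32487 N·m.
t=0.80000 s (step 80): theta=1.61511 -0.47020 0.03588 2.20988 -0.03846 0.01868 rad, w=-0.36896 0.01807 -0.13132 -0.06150 0.03769 0.00554 rad/s, ee=-0.25548 -0.11650 0.77669 m, tau=-10.68323 6.80851 -7.22971 -18.00489 -7.57748 -1.30232 N·m.
t=0.84000 s (step 84): theta=1.60166 -0.46954 0.03088 2.20787 -0.03745 0.01887 rad, w=-0.30411 0.01466 -0.11841 -0.04040 0.01477 0.00393 rad/s, ee=-0.26036 -0.11900 0.77687 m.
final theta (rad): 1.60166 -0.46954 0.03088 2.20787 -0.03745 0.01887


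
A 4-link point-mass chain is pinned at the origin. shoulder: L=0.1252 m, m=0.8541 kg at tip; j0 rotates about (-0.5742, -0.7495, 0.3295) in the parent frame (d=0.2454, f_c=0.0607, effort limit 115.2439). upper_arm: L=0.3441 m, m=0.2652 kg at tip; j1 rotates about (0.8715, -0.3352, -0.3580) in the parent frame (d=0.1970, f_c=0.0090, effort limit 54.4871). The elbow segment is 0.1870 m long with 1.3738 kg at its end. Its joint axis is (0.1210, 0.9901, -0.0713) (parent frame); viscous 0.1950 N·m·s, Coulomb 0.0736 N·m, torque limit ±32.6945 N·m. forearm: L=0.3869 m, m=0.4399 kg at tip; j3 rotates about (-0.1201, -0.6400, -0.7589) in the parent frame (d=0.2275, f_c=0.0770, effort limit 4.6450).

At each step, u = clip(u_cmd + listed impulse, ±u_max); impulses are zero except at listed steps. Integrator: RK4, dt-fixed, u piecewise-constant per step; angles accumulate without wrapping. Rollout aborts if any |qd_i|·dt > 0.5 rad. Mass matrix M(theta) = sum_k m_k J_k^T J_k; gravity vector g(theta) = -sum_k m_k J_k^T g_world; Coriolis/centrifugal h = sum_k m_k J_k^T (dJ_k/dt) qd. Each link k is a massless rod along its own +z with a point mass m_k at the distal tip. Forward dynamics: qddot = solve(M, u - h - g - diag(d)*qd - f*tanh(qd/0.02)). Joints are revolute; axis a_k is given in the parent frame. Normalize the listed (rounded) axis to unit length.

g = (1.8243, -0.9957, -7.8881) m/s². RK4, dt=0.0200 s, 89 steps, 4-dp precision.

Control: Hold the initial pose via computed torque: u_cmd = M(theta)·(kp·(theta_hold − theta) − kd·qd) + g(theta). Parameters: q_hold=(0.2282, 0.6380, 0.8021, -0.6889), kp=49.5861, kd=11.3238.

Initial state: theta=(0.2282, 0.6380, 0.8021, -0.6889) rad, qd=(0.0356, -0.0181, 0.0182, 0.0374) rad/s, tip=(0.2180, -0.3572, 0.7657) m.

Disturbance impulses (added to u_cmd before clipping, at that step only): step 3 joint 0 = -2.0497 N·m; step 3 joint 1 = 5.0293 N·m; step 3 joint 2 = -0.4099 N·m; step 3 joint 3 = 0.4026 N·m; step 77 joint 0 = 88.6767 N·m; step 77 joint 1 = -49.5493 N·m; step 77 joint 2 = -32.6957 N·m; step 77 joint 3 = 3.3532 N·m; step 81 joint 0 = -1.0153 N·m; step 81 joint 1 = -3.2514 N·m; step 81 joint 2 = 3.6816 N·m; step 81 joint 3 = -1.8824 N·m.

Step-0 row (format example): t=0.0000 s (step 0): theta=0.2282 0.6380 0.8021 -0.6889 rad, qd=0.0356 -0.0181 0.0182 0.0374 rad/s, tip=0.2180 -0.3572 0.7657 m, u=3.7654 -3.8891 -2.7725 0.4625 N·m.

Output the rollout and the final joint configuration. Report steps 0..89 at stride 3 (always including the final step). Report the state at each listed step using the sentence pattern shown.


t=0.0600 s (step 3): theta=0.2290 0.6371 0.8010 -0.6909 rad, qd=0.0196 -0.0073 0.0311 0.0717 rad/s, tip=0.2177 -0.3560 0.7663 m, u=1.8259 1.0535 -3.2065 0.8599 N·m.
t=0.1200 s (step 6): theta=0.2289 0.6435 0.8001 -0.6921 rad, qd=0.0085 0.0903 0.0306 0.0782 rad/s, tip=0.2159 -0.3601 0.7647 m, u=4.2907 -4.9123 -2.7318 0.3824 N·m.
t=0.1800 s (step 9): theta=0.2285 0.6467 0.7994 -0.6930 rad, qd=0.0064 0.0244 0.0353 0.0810 rad/s, tip=0.2152 -0.3622 0.7639 m, u=4.1782 -4.5889 -2.7683 0.4102 N·m.
t=0.2400 s (step 12): theta=0.2281 0.6469 0.7989 -0.6938 rad, qd=0.0076 -0.0086 0.0396 0.0809 rad/s, tip=0.2152 -0.3625 0.7637 m, u=4.1027 -4.3715 -2.7945 0.4299 N·m.
t=0.3000 s (step 15): theta=0.2277 0.6458 0.7986 -0.6947 rad, qd=0.0094 -0.0219 0.0422 0.0802 rad/s, tip=0.2157 -0.3619 0.7639 m, u=4.0565 -4.2360 -2.8116 0.4425 N·m.
t=0.3600 s (step 18): theta=0.2275 0.6443 0.7985 -0.6956 rad, qd=0.0105 -0.0249 0.0429 0.0803 rad/s, tip=0.2163 -0.3609 0.7642 m, u=4.0311 -4.1558 -2.8219 0.4497 N·m.
t=0.4200 s (step 21): theta=0.2273 0.6427 0.7983 -0.6965 rad, qd=0.0112 -0.0227 0.0427 0.0808 rad/s, tip=0.2168 -0.3599 0.7645 m, u=4.0191 -4.1124 -2.8276 0.4535 N·m.
t=0.4800 s (step 24): theta=0.2271 0.6414 0.7981 -0.6973 rad, qd=0.0116 -0.0184 0.0421 0.0816 rad/s, tip=0.2173 -0.3590 0.7648 m, u=4.0152 -4.0922 -2.8302 0.4550 N·m.
t=0.5400 s (step 27): theta=0.2269 0.6403 0.7979 -0.6981 rad, qd=0.0117 -0.0137 0.0415 0.0825 rad/s, tip=0.2177 -0.3583 0.7650 m, u=4.0158 -4.0855 -2.8310 0.4553 N·m.
t=0.6000 s (step 30): theta=0.2268 0.6395 0.7976 -0.6988 rad, qd=0.0118 -0.0095 0.0409 0.0834 rad/s, tip=0.2180 -0.3577 0.7652 m, u=4.0185 -4.0857 -2.8308 0.4549 N·m.
t=0.6600 s (step 33): theta=0.2267 0.6389 0.7974 -0.6995 rad, qd=0.0119 -0.0061 0.0405 0.0842 rad/s, tip=0.2182 -0.3574 0.7653 m, u=4.0218 -4.0889 -2.8301 0.4543 N·m.
t=0.7200 s (step 36): theta=0.2265 0.6385 0.7971 -0.7001 rad, qd=0.0119 -0.0035 0.0403 0.0849 rad/s, tip=0.2183 -0.3571 0.7654 m, u=4.0250 -4.0930 -2.8293 0.4536 N·m.
t=0.7800 s (step 39): theta=0.2264 0.6382 0.7968 -0.7007 rad, qd=0.0120 -0.0017 0.0403 0.0855 rad/s, tip=0.2184 -0.3569 0.7655 m, u=4.0279 -4.0969 -2.8284 0.4530 N·m.
t=0.8400 s (step 42): theta=0.2263 0.6381 0.7964 -0.7012 rad, qd=0.0121 -0.0004 0.0404 0.0860 rad/s, tip=0.2185 -0.3568 0.7656 m, u=4.0302 -4.1001 -2.8276 0.4525 N·m.
t=0.9000 s (step 45): theta=0.2261 0.6379 0.7961 -0.7017 rad, qd=0.0123 0.0004 0.0405 0.0865 rad/s, tip=0.2185 -0.3568 0.7656 m, u=4.0320 -4.1025 -2.8269 0.4520 N·m.
t=0.9600 s (step 48): theta=0.2260 0.6379 0.7959 -0.7022 rad, qd=0.0124 0.0009 0.0408 0.0869 rad/s, tip=0.2185 -0.3567 0.7656 m, u=4.0333 -4.1043 -2.8264 0.4517 N·m.
t=1.0200 s (step 51): theta=0.2259 0.6378 0.7956 -0.7026 rad, qd=0.0125 0.0013 0.0410 0.0872 rad/s, tip=0.2185 -0.3567 0.7656 m, u=4.0343 -4.1054 -2.8259 0.4514 N·m.
t=1.0800 s (step 54): theta=0.2258 0.6378 0.7953 -0.7031 rad, qd=0.0127 0.0015 0.0413 0.0876 rad/s, tip=0.2186 -0.3567 0.7657 m, u=4.0351 -4.1062 -2.8255 0.4512 N·m.
t=1.1400 s (step 57): theta=0.2257 0.6378 0.7951 -0.7035 rad, qd=0.0128 0.0016 0.0416 0.0879 rad/s, tip=0.2186 -0.3567 0.7657 m, u=4.0357 -4.1066 -2.8251 0.4511 N·m.
t=1.2000 s (step 60): theta=0.2256 0.6378 0.7949 -0.7039 rad, qd=0.0129 0.0017 0.0418 0.0882 rad/s, tip=0.2186 -0.3567 0.7657 m, u=4.0361 -4.1068 -2.8248 0.4509 N·m.
t=1.2600 s (step 63): theta=0.2256 0.6377 0.7947 -0.7043 rad, qd=0.0131 0.0017 0.0421 0.0885 rad/s, tip=0.2186 -0.3567 0.7657 m, u=4.0365 -4.1069 -2.8246 0.4508 N·m.
t=1.3200 s (step 66): theta=0.2255 0.6377 0.7945 -0.7046 rad, qd=0.0132 0.0017 0.0423 0.0888 rad/s, tip=0.2186 -0.3567 0.7657 m, u=4.0368 -4.1069 -2.8243 0.4507 N·m.
t=1.3800 s (step 69): theta=0.2254 0.6377 0.7943 -0.7050 rad, qd=0.0132 0.0018 0.0425 0.0890 rad/s, tip=0.2186 -0.3567 0.7657 m, u=4.0370 -4.1069 -2.8241 0.4506 N·m.
t=1.4400 s (step 72): theta=0.2254 0.6377 0.7941 -0.7053 rad, qd=0.0133 0.0018 0.0427 0.0893 rad/s, tip=0.2186 -0.3567 0.7657 m, u=4.0373 -4.1068 -2.8239 0.4505 N·m.
t=1.5000 s (step 75): theta=0.2253 0.6377 0.7940 -0.7056 rad, qd=0.0134 0.0018 0.0428 0.0896 rad/s, tip=0.2186 -0.3566 0.7657 m, u=4.0375 -4.1068 -2.8237 0.4505 N·m.
t=1.5600 s (step 78): theta=0.2525 0.6303 0.7976 -0.6777 rad, qd=2.5989 -0.7809 0.0722 2.2597 rad/s, tip=0.2049 -0.3419 0.7794 m, u=-17.0582 7.8482 4.3381 -0.2943 N·m.
t=1.6200 s (step 81): theta=0.3386 0.5898 0.7604 -0.6472 rad, qd=0.7057 -0.4752 -0.5545 0.1358 rad/s, tip=0.1494 -0.2773 0.8326 m, u=-10.2664 0.5540 5.4072 -1.8942 N·m.
t=1.6800 s (step 84): theta=0.3630 0.5739 0.7560 -0.6649 rad, qd=0.1016 -0.1003 0.1440 -0.0580 rad/s, tip=0.1406 -0.2510 0.8420 m, u=-3.4462 0.9549 -0.8720 0.4724 N·m.
t=1.7400 s (step 87): theta=0.3562 0.5743 0.7645 -0.6672 rad, qd=-0.2869 0.0937 0.1165 -0.0871 rad/s, tip=0.1485 -0.2540 0.8372 m, u=0.2492 -1.5722 -1.8862 0.4889 N·m.
t=1.7800 s (step 89): theta=0.3424 0.5794 0.7696 -0.6690 rad, qd=-0.4036 0.1543 0.0966 -0.0957 rad/s, tip=0.1575 -0.2642 0.8305 m.
final theta (rad): 0.3424 0.5794 0.7696 -0.6690


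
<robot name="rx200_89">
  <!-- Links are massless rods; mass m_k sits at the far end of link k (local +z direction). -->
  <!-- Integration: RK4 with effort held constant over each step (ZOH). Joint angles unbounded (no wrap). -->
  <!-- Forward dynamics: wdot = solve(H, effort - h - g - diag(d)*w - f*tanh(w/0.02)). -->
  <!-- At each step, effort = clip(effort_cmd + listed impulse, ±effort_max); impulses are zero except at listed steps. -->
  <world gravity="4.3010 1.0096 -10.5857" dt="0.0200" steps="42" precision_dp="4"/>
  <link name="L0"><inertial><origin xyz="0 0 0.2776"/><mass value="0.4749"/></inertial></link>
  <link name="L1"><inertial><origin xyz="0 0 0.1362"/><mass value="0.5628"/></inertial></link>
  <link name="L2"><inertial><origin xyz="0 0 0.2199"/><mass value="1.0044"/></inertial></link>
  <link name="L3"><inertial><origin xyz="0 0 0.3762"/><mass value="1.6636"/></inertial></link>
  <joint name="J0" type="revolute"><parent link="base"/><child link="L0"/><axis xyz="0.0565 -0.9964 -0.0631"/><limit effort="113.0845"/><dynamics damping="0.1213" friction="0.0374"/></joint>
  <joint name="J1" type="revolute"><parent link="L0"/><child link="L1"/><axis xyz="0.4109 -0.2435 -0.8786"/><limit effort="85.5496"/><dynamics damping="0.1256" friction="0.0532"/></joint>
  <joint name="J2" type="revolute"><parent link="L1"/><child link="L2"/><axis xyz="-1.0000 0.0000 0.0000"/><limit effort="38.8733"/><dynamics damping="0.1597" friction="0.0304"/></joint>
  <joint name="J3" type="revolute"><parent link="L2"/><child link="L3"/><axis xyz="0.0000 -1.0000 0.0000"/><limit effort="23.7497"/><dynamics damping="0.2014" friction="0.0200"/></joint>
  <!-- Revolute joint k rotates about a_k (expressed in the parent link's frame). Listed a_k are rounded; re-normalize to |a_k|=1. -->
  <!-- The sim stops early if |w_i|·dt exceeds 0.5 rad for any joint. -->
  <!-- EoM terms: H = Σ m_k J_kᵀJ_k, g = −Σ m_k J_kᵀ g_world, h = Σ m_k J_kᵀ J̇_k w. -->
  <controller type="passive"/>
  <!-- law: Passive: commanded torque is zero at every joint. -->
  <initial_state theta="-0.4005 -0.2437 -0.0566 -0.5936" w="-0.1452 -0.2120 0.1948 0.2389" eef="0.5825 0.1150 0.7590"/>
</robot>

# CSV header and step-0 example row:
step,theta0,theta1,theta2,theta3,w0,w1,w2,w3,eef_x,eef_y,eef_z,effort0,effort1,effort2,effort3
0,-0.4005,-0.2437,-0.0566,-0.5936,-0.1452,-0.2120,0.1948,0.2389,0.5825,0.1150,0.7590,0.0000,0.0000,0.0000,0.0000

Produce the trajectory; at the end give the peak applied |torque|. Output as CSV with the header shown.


step,theta0,theta1,theta2,theta3,w0,w1,w2,w3,eef_x,eef_y,eef_z,effort0,effort1,effort2,effort3
1,-0.4057,-0.2452,-0.0501,-0.5908,-0.3558,-0.1258,0.2993,0.0789,0.5851,0.1194,0.7567,0.0000,0.0000,0.0000,0.0000
2,-0.4151,-0.2462,-0.0424,-0.5908,-0.5594,-0.1493,0.3104,-0.0357,0.5911,0.1246,0.7511,0.0000,0.0000,0.0000,0.0000
3,-0.4287,-0.2474,-0.0343,-0.5928,-0.7824,-0.1118,0.3767,-0.1307,0.6004,0.1305,0.7422,0.0000,0.0000,0.0000,0.0000
4,-0.4468,-0.2483,-0.0253,-0.5963,-1.0112,-0.1291,0.3963,-0.1800,0.6129,0.1372,0.7300,0.0000,0.0000,0.0000,0.0000
5,-0.4697,-0.2494,-0.0156,-0.6003,-1.2614,-0.1029,0.4541,-0.1940,0.6284,0.1446,0.7142,0.0000,0.0000,0.0000,0.0000
6,-0.4977,-0.2503,-0.0052,-0.6041,-1.5247,-0.1193,0.4730,-0.1491,0.6469,0.1528,0.6948,0.0000,0.0000,0.0000,0.0000
7,-0.5312,-0.2512,0.0058,-0.6063,-1.8129,-0.1033,0.5170,-0.0494,0.6680,0.1617,0.6717,0.0000,0.0000,0.0000,0.0000
8,-0.5706,-0.2520,0.0175,-0.6060,-2.1199,-0.1087,0.5359,0.1169,0.6916,0.1711,0.6446,0.0000,0.0000,0.0000,0.0000
9,-0.6164,-0.2530,0.0295,-0.6015,-2.4482,-0.1389,0.5242,0.3625,0.7174,0.1811,0.6135,0.0000,0.0000,0.0000,0.0000
10,-0.6691,-0.2541,0.0415,-0.5913,-2.8098,-0.1144,0.5499,0.6896,0.7451,0.1916,0.5782,0.0000,0.0000,0.0000,0.0000
11,-0.7293,-0.2551,0.0535,-0.5736,-3.1941,-0.1358,0.5222,1.1208,0.7743,0.2023,0.5384,0.0000,0.0000,0.0000,0.0000
12,-0.7974,-0.2565,0.0649,-0.5461,-3.6104,-0.1303,0.5043,1.6570,0.8045,0.2133,0.4941,0.0000,0.0000,0.0000,0.0000
13,-0.8741,-0.2585,0.0752,-0.5067,-4.0587,-0.1003,0.4941,2.3064,0.8353,0.2241,0.4452,0.0000,0.0000,0.0000,0.0000
14,-0.9599,-0.2610,0.0842,-0.4530,-4.5244,-0.1720,0.3928,3.0806,0.8658,0.2345,0.3913,0.0000,0.0000,0.0000,0.0000
15,-1.0553,-0.2655,0.0909,-0.3828,-5.0112,-0.2710,0.2759,3.9571,0.8952,0.2442,0.3325,0.0000,0.0000,0.0000,0.0000
16,-1.1605,-0.2715,0.0957,-0.2944,-5.5133,-0.3105,0.2143,4.8787,0.9221,0.2524,0.2685,0.0000,0.0000,0.0000,0.0000
17,-1.2757,-0.2769,0.1001,-0.1882,-6.0061,-0.1951,0.2514,5.7194,0.9448,0.2585,0.1990,0.0000,0.0000,0.0000,0.0000
18,-1.4003,-0.2783,0.1059,-0.0676,-6.4269,0.0508,0.3089,6.2777,0.9612,0.2615,0.1238,0.0000,0.0000,0.0000,0.0000
19,-1.5317,-0.2757,0.1112,0.0597,-6.6973,0.3089,0.2585,6.3388,0.9694,0.2609,0.0427,0.0000,0.0000,0.0000,0.0000
20,-1.6670,-0.2652,0.1153,0.1818,-6.7998,0.7550,0.1307,5.7749,0.9680,0.2565,-0.0445,0.0000,0.0000,0.0000,0.0000
21,-1.8026,-0.2455,0.1152,0.2871,-6.7425,1.2000,-0.1734,4.6769,0.9563,0.2484,-0.1376,0.0000,0.0000,0.0000,0.0000
22,-1.9358,-0.2180,0.1074,0.3664,-6.5636,1.5350,-0.6230,3.2001,0.9344,0.2371,-0.2361,0.0000,0.0000,0.0000,0.0000
23,-2.0646,-0.1847,0.0901,0.4133,-6.2989,1.7887,-1.0962,1.4584,0.9022,0.2230,-0.3390,0.0000,0.0000,0.0000,0.0000
24,-2.1874,-0.1463,0.0644,0.4234,-5.9753,2.0639,-1.4491,-0.4730,0.8588,0.2061,-0.4450,0.0000,0.0000,0.0000,0.0000
25,-2.3034,-0.1014,0.0338,0.3937,-5.6214,2.4454,-1.5615,-2.5070,0.8031,0.1864,-0.5520,0.0000,0.0000,0.0000,0.0000
26,-2.4123,-0.0476,0.0040,0.3233,-5.2751,2.9477,-1.3640,-4.5053,0.7331,0.1637,-0.6569,0.0000,0.0000,0.0000,0.0000
27,-2.5148,0.0159,-0.0191,0.2157,-4.9831,3.3260,-0.9391,-6.1594,0.6476,0.1378,-0.7551,0.0000,0.0000,0.0000,0.0000
28,-2.6121,0.0797,-0.0349,0.0827,-4.7598,2.8430,-0.7299,-6.9571,0.5462,0.1087,-0.8407,0.0000,0.0000,0.0000,0.0000
29,-2.7057,0.1198,-0.0541,-0.0539,-4.6248,1.0556,-1.3014,-6.5089,0.4315,0.0771,-0.9083,0.0000,0.0000,0.0000,0.0000
30,-2.7991,0.1251,-0.0878,-0.1716,-4.7920,-0.1807,-1.9139,-5.1951,0.3081,0.0449,-0.9554,0.0000,0.0000,0.0000,0.0000
31,-2.8996,0.1226,-0.1253,-0.2603,-5.2722,-0.0441,-1.8058,-3.6339,0.1815,0.0139,-0.9827,0.0000,0.0000,0.0000,0.0000
32,-3.0100,0.1239,-0.1591,-0.3162,-5.7366,-0.0234,-1.6796,-1.9104,0.0560,-0.0149,-0.9926,0.0000,0.0000,0.0000,0.0000
33,-3.1296,0.1287,-0.1875,-0.3393,-6.1719,0.2986,-1.2749,-0.3742,-0.0654,-0.0406,-0.9882,0.0000,0.0000,0.0000,0.0000
34,-3.2563,0.1373,-0.2088,-0.3333,-6.4852,0.5968,-0.8294,0.9150,-0.1810,-0.0629,-0.9716,0.0000,0.0000,0.0000,0.0000
35,-3.3880,0.1522,-0.2208,-0.3048,-6.6596,0.8843,-0.3865,1.8833,-0.2895,-0.0813,-0.9446,0.0000,0.0000,0.0000,0.0000
36,-3.5215,0.1715,-0.2251,-0.2601,-6.6572,1.0064,-0.0640,2.5311,-0.3903,-0.0956,-0.9086,0.0000,0.0000,0.0000,0.0000
37,-3.6530,0.1907,-0.2244,-0.2057,-6.4536,0.8389,0.0864,2.8723,-0.4828,-0.1058,-0.8646,0.0000,0.0000,0.0000,0.0000
38,-3.7786,0.2045,-0.2217,-0.1477,-6.0877,0.5381,0.1937,2.8669,-0.5666,-0.1121,-0.8137,0.0000,0.0000,0.0000,0.0000
39,-3.8957,0.2120,-0.2166,-0.0930,-5.6055,0.2034,0.3208,2.5518,-0.6419,-0.1147,-0.7573,0.0000,0.0000,0.0000,0.0000
40,-4.0024,0.2126,-0.2087,-0.0470,-5.0683,-0.0407,0.5119,1.9933,-0.7087,-0.1141,-0.6967,0.0000,0.0000,0.0000,0.0000
41,-4.0983,0.2108,-0.1960,-0.0141,-4.4906,-0.3384,0.6668,1.3503,-0.7675,-0.1110,-0.6334,0.0000,0.0000,0.0000,0.0000
42,-4.1827,0.2031,-0.1804,0.0056,-3.9398,-0.4750,0.8619,0.6348,-0.8186,-0.1056,-0.5688,,,,
# max |effort| (N·m): 0.0000
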